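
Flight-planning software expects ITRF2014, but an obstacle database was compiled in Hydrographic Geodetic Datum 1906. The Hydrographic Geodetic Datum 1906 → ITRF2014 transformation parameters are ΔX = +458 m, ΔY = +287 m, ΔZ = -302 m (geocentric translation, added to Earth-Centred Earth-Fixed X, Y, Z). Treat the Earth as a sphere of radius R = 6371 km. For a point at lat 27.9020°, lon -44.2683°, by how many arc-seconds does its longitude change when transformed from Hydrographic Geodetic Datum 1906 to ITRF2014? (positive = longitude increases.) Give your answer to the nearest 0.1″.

sin φ = 0.467961, cos φ = 0.883749, sin λ = -0.698019, cos λ = 0.716079.
East component: ΔE = −sin λ·ΔX + cos λ·ΔY = −(-0.698019)(458) + (0.716079)(287) = 525.21 m.
1° of latitude spans πR/180 = 111195 m; at latitude φ, 1° of longitude spans that × cos φ = 98268.4 m, so Δλ = 525.21 / 98268.4 × 3600 = 19.241″.

Δλ = 19.2″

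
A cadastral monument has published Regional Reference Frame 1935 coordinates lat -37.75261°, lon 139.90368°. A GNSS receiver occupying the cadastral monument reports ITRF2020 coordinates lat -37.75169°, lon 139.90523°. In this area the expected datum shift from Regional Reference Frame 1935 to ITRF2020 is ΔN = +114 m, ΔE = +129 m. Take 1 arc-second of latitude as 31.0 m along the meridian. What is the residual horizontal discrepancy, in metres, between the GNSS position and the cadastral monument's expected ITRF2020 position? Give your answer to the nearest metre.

Observed coordinate differences: Δφ = +0.00092°, Δλ = +0.00155°.
Converting to metres (1° lat = 111600 m, cos φ = 0.790662): observed ΔN = 102.7 m, observed ΔE = 136.8 m.
Subtracting the expected shift leaves a residual of 102.7 − (114) = -11.3 m north and 136.8 − (129) = 7.8 m east.
Residual distance = √((-11.3)² + 7.8²) = 13.7 m.

14 m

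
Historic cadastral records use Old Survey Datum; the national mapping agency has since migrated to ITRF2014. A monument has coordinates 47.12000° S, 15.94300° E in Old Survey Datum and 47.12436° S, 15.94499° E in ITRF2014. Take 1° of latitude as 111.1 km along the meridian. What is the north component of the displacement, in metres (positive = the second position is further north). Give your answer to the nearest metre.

Δφ = -47.12436° − -47.12000° = -0.00436°; Δλ = 15.94499° − 15.94300° = +0.00199°.
ΔN = Δφ × 111100 = -484.4 m; ΔE = Δλ × 111100 × cos(-47.12000°) = +0.00199 × 111100 × 0.680465 = 150.4 m.

ΔN = -484 m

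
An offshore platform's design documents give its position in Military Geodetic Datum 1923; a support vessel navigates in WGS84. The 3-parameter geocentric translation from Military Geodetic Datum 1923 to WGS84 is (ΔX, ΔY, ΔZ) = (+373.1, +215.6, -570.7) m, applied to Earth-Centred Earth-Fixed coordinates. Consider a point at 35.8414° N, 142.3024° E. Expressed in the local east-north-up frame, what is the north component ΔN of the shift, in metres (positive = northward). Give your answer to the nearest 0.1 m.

The local north axis is (−sin φ cos λ, −sin φ sin λ, cos φ), giving ΔN = 172.861 − 77.197 − 462.633 = -366.97 m.

ΔN = -367.0 m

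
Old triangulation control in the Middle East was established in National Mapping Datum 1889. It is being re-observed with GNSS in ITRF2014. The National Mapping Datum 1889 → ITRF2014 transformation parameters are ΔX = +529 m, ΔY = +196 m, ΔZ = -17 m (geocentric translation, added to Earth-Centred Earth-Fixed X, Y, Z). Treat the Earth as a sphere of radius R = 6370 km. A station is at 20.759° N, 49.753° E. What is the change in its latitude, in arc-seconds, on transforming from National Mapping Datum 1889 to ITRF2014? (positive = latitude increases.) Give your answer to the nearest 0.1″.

Δφ = -6.2″

sin φ = 0.354438, cos φ = 0.935080, sin λ = 0.763266, cos λ = 0.646084.
North component: ΔN = −sin φ cos λ·ΔX − sin φ sin λ·ΔY + cos φ·ΔZ = −(0.354438)(0.646084)(529) − (0.354438)(0.763266)(196) + (0.935080)(-17) = -190.06 m.
1° of latitude spans πR/180 = 111177 m, so Δφ = -190.06 / 111177 × 3600 = -6.154″.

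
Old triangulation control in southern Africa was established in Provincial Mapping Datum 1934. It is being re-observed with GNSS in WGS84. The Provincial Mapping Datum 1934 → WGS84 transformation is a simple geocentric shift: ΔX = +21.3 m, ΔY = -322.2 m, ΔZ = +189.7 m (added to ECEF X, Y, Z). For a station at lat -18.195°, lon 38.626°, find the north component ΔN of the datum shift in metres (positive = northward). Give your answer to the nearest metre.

ΔN = 123 m

The local north axis is (−sin φ cos λ, −sin φ sin λ, cos φ), giving ΔN = 5.196 − 62.803 + 180.215 = 122.61 m.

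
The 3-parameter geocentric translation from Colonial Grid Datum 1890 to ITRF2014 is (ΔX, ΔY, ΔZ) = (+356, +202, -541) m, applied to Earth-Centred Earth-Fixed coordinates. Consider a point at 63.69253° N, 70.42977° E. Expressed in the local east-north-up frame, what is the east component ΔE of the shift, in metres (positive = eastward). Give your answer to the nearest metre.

ΔE = -268 m

At φ = 63.69253°, λ = 70.42977°: sin φ = 0.896429, cos φ = 0.443188, sin λ = 0.942232, cos λ = 0.334962.
ΔE = −sin λ·ΔX + cos λ·ΔY = −(0.942232)·(356) + (0.334962)·(202) = -267.77 m.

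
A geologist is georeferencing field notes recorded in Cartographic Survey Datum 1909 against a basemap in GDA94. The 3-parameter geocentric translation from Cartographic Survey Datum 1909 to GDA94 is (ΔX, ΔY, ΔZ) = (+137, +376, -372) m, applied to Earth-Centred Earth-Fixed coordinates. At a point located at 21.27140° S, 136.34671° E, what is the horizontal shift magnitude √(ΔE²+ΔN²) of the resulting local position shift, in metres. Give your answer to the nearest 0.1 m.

The local east axis at (φ, λ) is (−sin λ, cos λ, 0), so ΔE = −sin(136.34671°)·137 + cos(136.34671°)·376 = -366.62 m.
The local north axis is (−sin φ cos λ, −sin φ sin λ, cos φ), giving ΔN = -35.961 + 94.161 − 346.657 = -288.46 m.
Horizontal magnitude = √(ΔE² + ΔN²) = √((-366.62)² + (-288.46)²) = 466.49 m.

466.5 m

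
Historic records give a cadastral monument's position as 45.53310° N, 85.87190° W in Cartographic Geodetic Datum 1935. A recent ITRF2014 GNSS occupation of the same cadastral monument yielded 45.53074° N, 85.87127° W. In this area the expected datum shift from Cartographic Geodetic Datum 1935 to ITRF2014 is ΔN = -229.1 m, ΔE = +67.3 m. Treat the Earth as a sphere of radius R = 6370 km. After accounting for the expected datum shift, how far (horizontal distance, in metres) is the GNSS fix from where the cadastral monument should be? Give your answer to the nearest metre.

Observed coordinate differences: Δφ = -0.00236°, Δλ = +0.00063°.
Converting to metres (1° lat = 111177 m, cos φ = 0.700497): observed ΔN = -262.4 m, observed ΔE = 49.1 m.
Subtracting the expected shift leaves a residual of -262.4 − (-229.1) = -33.3 m north and 49.1 − (67.3) = -18.2 m east.
Residual distance = √((-33.3)² + (-18.2)²) = 37.9 m.

38 m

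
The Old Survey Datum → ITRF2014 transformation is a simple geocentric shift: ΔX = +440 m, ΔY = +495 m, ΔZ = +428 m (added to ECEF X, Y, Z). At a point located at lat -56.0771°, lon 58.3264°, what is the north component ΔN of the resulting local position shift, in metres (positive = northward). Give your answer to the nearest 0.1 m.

At φ = -56.0771°, λ = 58.3264°: sin φ = -0.829789, cos φ = 0.558077, sin λ = 0.851053, cos λ = 0.525080.
ΔN = −sin φ cos λ·ΔX − sin φ sin λ·ΔY + cos φ·ΔZ = −(-0.829789)(0.525080)(440) − (-0.829789)(0.851053)(495) + (0.558077)(428) = 780.13 m.

ΔN = 780.1 m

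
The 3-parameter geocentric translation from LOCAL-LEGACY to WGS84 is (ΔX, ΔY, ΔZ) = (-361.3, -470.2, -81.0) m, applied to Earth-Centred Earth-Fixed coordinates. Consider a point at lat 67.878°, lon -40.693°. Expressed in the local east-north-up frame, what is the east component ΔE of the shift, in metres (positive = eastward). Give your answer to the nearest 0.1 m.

ΔE = -592.1 m

The local east axis at (φ, λ) is (−sin λ, cos λ, 0), so ΔE = −sin(-40.693°)·(-361.3) + cos(-40.693°)·(-470.2) = -592.08 m.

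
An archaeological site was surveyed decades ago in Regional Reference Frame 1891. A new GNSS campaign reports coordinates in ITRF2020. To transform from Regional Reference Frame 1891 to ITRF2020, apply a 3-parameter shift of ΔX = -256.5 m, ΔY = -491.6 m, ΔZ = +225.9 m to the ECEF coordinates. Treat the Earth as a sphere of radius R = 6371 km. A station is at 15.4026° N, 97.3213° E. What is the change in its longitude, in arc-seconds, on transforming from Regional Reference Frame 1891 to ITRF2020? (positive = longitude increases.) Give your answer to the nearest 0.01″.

Δλ = 10.65″

sin φ = 0.265600, cos φ = 0.964083, sin λ = 0.991847, cos λ = -0.127433.
East component: ΔE = −sin λ·ΔX + cos λ·ΔY = −(0.991847)(-256.5) + (-0.127433)(-491.6) = 317.06 m.
1° of latitude spans πR/180 = 111195 m; at latitude φ, 1° of longitude spans that × cos φ = 107201.2 m, so Δλ = 317.06 / 107201.2 × 3600 = 10.647″.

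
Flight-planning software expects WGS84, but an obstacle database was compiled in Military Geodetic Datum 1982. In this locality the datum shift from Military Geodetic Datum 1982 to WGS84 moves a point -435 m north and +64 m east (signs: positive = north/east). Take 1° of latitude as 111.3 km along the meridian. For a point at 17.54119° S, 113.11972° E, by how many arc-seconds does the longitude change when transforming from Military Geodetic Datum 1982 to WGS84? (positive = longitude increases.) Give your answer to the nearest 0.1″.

Δλ = 2.2″

At latitude -17.54119°, cos φ = 0.953501.
1° of longitude at this latitude = 111.3 × cos φ = 106.12 km, so Δλ = 64.0 / 106124.6 = 0.0006031° = 2.171″.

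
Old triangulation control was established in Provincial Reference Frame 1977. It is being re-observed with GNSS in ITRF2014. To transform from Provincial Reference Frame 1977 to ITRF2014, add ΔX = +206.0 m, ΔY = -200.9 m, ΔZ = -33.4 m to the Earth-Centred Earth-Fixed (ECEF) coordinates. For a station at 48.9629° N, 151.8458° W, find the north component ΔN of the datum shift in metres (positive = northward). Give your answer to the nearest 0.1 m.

ΔN = 43.6 m

The local north axis is (−sin φ cos λ, −sin φ sin λ, cos φ), giving ΔN = 136.998 − 71.502 − 21.929 = 43.57 m.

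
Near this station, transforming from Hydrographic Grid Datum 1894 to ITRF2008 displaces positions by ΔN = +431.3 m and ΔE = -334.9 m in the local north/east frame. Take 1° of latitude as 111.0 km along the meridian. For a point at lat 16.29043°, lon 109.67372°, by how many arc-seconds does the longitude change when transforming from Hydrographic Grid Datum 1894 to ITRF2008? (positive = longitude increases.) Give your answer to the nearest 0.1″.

Δλ = -11.3″

At latitude 16.29043°, cos φ = 0.959852.
1° of longitude at this latitude = 111.0 × cos φ = 106.54 km, so Δλ = -334.9 / 106543.6 = -0.0031433° = -11.316″.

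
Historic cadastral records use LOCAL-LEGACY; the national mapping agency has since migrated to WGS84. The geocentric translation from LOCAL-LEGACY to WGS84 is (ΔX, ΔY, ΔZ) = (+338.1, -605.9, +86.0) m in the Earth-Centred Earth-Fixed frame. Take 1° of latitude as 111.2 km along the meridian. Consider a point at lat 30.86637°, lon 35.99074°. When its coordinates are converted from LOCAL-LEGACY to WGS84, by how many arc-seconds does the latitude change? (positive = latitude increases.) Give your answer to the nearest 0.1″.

Δφ = 3.8″

sin φ = 0.513038, cos φ = 0.858366, sin λ = 0.587654, cos λ = 0.809112.
North component: ΔN = −sin φ cos λ·ΔX − sin φ sin λ·ΔY + cos φ·ΔZ = −(0.513038)(0.809112)(338.1) − (0.513038)(0.587654)(-605.9) + (0.858366)(86.0) = 116.14 m.
1° of latitude spans 111200 m, so Δφ = 116.14 / 111200 × 3600 = 3.760″.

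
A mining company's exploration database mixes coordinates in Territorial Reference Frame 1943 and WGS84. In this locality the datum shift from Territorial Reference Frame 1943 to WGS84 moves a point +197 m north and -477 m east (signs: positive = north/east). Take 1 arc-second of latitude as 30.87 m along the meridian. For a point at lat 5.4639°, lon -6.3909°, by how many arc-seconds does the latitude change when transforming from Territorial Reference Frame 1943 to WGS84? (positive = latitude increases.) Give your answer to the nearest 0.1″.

1″ of latitude = 30.87 m, so Δφ = 197.0 / 30.87 = 6.382″.

Δφ = 6.4″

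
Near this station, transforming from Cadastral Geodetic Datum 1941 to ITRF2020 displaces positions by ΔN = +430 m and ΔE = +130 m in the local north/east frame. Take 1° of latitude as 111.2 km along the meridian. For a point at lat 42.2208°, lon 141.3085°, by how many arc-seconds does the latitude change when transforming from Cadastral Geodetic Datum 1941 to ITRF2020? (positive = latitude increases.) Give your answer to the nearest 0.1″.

Δφ = 13.9″

1° of latitude = 111.2 km, so Δφ = 430.0 / 111200 = 0.0038669° = 13.921″.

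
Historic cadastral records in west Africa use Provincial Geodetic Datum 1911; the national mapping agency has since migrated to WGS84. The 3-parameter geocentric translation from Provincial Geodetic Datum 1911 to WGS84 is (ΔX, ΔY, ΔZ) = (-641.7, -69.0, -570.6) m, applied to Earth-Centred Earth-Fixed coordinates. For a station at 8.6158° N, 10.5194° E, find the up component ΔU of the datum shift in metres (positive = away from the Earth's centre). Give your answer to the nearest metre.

At φ = 8.6158°, λ = 10.5194°: sin φ = 0.149808, cos φ = 0.988715, sin λ = 0.182568, cos λ = 0.983193.
ΔU = cos φ cos λ·ΔX + cos φ sin λ·ΔY + sin φ·ΔZ = (0.988715)(0.983193)(-641.7) + (0.988715)(0.182568)(-69.0) + (0.149808)(-570.6) = -721.73 m.

ΔU = -722 m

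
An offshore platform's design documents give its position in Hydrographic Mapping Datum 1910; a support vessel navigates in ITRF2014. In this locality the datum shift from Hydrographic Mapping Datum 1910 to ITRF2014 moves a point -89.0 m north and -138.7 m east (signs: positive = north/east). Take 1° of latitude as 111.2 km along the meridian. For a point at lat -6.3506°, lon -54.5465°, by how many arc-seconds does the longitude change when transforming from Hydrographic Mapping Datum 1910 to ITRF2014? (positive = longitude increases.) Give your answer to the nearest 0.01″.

At latitude -6.3506°, cos φ = 0.993864.
1° of longitude at this latitude = 111.2 × cos φ = 110.52 km, so Δλ = -138.7 / 110517.6 = -0.0012550° = -4.518″.

Δλ = -4.52″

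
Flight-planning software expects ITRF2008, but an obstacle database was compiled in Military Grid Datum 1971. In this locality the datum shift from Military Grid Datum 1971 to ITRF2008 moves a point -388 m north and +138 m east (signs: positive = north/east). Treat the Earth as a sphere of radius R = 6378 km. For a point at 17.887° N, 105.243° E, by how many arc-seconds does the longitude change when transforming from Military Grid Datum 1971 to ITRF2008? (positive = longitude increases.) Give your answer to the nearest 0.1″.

At latitude 17.887°, cos φ = 0.951664.
One radian of longitude at latitude φ spans R cos φ, so Δλ = ΔE / (R cos φ) = 138.0 / (6378000 × 0.951664) = 2.2736e-05 rad = 4.690″.

Δλ = 4.7″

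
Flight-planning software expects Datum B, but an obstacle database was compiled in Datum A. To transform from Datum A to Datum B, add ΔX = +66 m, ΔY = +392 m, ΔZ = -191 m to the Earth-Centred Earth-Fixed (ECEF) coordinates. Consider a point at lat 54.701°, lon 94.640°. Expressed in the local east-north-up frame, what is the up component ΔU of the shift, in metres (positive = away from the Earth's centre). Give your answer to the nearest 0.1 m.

The local up (radial) axis is (cos φ cos λ, cos φ sin λ, sin φ), giving ΔU = -3.085 + 225.772 − 155.884 = 66.80 m.

ΔU = 66.8 m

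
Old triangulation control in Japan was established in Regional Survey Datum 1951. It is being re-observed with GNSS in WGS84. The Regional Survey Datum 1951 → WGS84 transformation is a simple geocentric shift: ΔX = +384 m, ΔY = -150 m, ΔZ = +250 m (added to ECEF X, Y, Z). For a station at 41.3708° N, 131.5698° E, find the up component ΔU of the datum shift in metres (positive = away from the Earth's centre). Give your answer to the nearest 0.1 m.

The local up (radial) axis is (cos φ cos λ, cos φ sin λ, sin φ), giving ΔU = -191.211 − 84.217 + 165.232 = -110.20 m.

ΔU = -110.2 m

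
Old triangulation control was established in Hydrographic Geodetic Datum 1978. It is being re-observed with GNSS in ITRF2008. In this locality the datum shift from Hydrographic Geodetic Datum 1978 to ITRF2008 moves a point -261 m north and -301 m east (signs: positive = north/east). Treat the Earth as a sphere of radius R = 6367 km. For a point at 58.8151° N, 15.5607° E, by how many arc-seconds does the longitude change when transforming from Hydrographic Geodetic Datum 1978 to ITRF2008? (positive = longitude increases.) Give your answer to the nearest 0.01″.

Δλ = -18.83″

At latitude 58.8151°, cos φ = 0.517802.
One radian of longitude at latitude φ spans R cos φ, so Δλ = ΔE / (R cos φ) = -301.0 / (6367000 × 0.517802) = -9.1299e-05 rad = -18.832″.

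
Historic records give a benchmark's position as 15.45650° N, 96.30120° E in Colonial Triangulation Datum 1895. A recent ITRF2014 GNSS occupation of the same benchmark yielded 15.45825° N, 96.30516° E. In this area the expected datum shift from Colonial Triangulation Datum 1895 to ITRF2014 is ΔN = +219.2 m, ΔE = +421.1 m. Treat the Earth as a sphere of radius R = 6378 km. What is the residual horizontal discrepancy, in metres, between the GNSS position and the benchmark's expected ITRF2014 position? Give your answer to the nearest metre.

Observed coordinate differences: Δφ = +0.00175°, Δλ = +0.00396°.
Converting to metres (1° lat = 111317 m, cos φ = 0.963833): observed ΔN = 194.8 m, observed ΔE = 424.9 m.
Subtracting the expected shift leaves a residual of 194.8 − (219.2) = -24.4 m north and 424.9 − (421.1) = 3.8 m east.
Residual distance = √((-24.4)² + 3.8²) = 24.7 m.

25 m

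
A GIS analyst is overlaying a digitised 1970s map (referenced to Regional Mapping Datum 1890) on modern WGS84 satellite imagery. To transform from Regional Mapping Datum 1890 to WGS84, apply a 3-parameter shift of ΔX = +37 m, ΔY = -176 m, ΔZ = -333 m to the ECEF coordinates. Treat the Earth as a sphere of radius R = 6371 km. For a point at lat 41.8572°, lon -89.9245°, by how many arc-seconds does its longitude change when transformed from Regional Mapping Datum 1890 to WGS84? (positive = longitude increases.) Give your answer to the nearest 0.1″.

sin φ = 0.667276, cos φ = 0.744810, sin λ = -0.999999, cos λ = 0.001318.
East component: ΔE = −sin λ·ΔX + cos λ·ΔY = −(-0.999999)(37) + (0.001318)(-176) = 36.77 m.
1° of latitude spans πR/180 = 111195 m; at latitude φ, 1° of longitude spans that × cos φ = 82819.1 m, so Δλ = 36.77 / 82819.1 × 3600 = 1.598″.

Δλ = 1.6″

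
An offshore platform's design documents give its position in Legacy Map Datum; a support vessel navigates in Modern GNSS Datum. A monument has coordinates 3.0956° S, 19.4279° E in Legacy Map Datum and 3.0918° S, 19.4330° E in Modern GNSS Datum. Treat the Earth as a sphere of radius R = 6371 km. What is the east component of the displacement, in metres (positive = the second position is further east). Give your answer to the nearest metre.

Δφ = -3.0918° − -3.0956° = +0.0038°; Δλ = 19.4330° − 19.4279° = +0.0051°.
1° along a meridian = πR/180 = 111195 m.
ΔN = Δφ × 111195 = 422.5 m; ΔE = Δλ × 111195 × cos(-3.0956°) = +0.0051 × 111195 × 0.998541 = 566.3 m.

ΔE = 566 m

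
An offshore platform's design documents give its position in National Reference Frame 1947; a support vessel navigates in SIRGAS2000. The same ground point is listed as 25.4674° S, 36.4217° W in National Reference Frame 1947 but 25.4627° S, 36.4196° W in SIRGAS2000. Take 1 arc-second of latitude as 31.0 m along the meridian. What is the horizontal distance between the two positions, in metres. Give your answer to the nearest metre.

566 m

Δφ = -25.4627° − -25.4674° = +0.0047°; Δλ = -36.4196° − -36.4217° = +0.0021°.
1° of latitude = 3600 × 31.00 = 111600 m.
ΔN = Δφ × 111600 = 524.5 m; ΔE = Δλ × 111600 × cos(-25.4674°) = +0.0021 × 111600 × 0.902830 = 211.6 m.
Distance = √(ΔE² + ΔN²) = √(211.6² + 524.5²) = 565.6 m.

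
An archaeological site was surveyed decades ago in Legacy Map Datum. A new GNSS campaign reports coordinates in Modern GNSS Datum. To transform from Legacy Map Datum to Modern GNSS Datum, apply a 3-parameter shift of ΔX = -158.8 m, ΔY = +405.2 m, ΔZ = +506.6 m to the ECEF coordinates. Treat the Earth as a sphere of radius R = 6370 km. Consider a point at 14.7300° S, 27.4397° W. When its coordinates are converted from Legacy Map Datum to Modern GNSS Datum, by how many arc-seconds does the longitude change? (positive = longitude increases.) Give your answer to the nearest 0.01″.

sin φ = -0.254264, cos φ = 0.967135, sin λ = -0.460815, cos λ = 0.887496.
East component: ΔE = −sin λ·ΔX + cos λ·ΔY = −(-0.460815)(-158.8) + (0.887496)(405.2) = 286.44 m.
1° of latitude spans πR/180 = 111177 m; at latitude φ, 1° of longitude spans that × cos φ = 107523.6 m, so Δλ = 286.44 / 107523.6 × 3600 = 9.590″.

Δλ = 9.59″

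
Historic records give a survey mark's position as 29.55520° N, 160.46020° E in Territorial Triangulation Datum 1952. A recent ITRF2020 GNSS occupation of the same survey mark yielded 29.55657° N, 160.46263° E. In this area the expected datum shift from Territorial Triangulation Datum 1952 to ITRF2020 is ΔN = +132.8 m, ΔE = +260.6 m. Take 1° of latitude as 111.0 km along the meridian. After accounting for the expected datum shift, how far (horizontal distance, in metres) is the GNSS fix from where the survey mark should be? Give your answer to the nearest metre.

32 m

Observed coordinate differences: Δφ = +0.00137°, Δλ = +0.00243°.
Converting to metres (1° lat = 111000 m, cos φ = 0.869881): observed ΔN = 152.1 m, observed ΔE = 234.6 m.
Subtracting the expected shift leaves a residual of 152.1 − (132.8) = 19.3 m north and 234.6 − (260.6) = -26.0 m east.
Residual distance = √(19.3² + (-26.0)²) = 32.3 m.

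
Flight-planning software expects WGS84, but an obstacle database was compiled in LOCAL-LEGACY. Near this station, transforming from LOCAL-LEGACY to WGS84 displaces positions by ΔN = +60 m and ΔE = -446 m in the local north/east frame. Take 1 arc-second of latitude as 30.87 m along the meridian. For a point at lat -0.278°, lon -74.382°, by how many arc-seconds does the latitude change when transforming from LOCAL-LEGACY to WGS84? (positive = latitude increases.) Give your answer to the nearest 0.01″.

Δφ = 1.94″

1″ of latitude = 30.87 m, so Δφ = 60.0 / 30.87 = 1.944″.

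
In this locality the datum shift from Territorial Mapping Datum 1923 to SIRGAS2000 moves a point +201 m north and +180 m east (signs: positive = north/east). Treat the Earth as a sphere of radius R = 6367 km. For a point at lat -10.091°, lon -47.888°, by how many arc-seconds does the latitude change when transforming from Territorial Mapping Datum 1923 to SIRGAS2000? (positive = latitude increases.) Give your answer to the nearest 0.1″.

On a sphere of radius R, 1 rad of latitude = R, so Δφ = ΔN / R = 201.0 / 6367000 = 3.1569e-05 rad = 6.512″.

Δφ = 6.5″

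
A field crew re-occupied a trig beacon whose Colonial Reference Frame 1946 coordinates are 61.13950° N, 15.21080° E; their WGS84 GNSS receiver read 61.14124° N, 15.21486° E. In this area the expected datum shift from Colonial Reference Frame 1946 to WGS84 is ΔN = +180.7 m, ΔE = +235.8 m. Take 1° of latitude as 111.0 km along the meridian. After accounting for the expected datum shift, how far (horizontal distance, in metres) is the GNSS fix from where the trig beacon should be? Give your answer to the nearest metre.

Observed coordinate differences: Δφ = +0.00174°, Δλ = +0.00406°.
Converting to metres (1° lat = 111000 m, cos φ = 0.482679): observed ΔN = 193.1 m, observed ΔE = 217.5 m.
Subtracting the expected shift leaves a residual of 193.1 − (180.7) = 12.4 m north and 217.5 − (235.8) = -18.3 m east.
Residual distance = √(12.4² + (-18.3)²) = 22.1 m.

22 m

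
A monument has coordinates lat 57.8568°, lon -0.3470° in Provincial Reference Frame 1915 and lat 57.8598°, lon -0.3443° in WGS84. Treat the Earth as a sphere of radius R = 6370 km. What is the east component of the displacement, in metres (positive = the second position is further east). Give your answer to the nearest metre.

ΔE = 160 m

Δφ = 57.8598° − 57.8568° = +0.0030°; Δλ = -0.3443° − -0.3470° = +0.0027°.
1° along a meridian = πR/180 = 111177 m.
ΔN = Δφ × 111177 = 333.5 m; ΔE = Δλ × 111177 × cos(57.8568°) = +0.0027 × 111177 × 0.532037 = 159.7 m.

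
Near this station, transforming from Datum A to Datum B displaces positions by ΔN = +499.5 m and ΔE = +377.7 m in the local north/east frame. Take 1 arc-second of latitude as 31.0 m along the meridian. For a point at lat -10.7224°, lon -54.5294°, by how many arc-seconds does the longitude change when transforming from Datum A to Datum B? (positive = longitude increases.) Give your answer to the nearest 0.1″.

At latitude -10.7224°, cos φ = 0.982540.
1″ of longitude at this latitude = 31.00 × cos φ = 30.4587 m, so Δλ = 377.7 / 30.4587 = 12.400″.

Δλ = 12.4″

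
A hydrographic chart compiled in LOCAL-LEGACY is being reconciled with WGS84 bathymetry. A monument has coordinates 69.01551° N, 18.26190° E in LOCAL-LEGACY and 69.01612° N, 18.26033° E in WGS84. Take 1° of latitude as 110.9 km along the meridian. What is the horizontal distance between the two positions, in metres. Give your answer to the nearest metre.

Δφ = 69.01612° − 69.01551° = +0.00061°; Δλ = 18.26033° − 18.26190° = -0.00157°.
ΔN = Δφ × 110900 = 67.6 m; ΔE = Δλ × 110900 × cos(69.01551°) = -0.00157 × 110900 × 0.358115 = -62.4 m.
Distance = √(ΔE² + ΔN²) = √((-62.4)² + 67.6²) = 92.0 m.

92 m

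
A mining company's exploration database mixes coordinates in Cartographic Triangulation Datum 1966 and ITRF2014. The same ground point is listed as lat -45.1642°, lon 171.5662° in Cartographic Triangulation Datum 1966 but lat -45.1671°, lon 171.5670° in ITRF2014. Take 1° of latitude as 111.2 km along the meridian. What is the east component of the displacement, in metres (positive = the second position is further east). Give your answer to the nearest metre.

Δφ = -45.1671° − -45.1642° = -0.0029°; Δλ = 171.5670° − 171.5662° = +0.0008°.
ΔN = Δφ × 111200 = -322.5 m; ΔE = Δλ × 111200 × cos(-45.1642°) = +0.0008 × 111200 × 0.705077 = 62.7 m.

ΔE = 63 m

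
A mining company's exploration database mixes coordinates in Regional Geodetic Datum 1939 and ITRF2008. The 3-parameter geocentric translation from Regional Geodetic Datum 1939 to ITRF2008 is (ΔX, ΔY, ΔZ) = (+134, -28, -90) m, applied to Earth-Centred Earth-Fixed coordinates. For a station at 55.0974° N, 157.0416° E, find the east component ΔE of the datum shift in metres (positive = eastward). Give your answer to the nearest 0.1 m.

The local east axis at (φ, λ) is (−sin λ, cos λ, 0), so ΔE = −sin(157.0416°)·134 + cos(157.0416°)·(-28) = -26.49 m.

ΔE = -26.5 m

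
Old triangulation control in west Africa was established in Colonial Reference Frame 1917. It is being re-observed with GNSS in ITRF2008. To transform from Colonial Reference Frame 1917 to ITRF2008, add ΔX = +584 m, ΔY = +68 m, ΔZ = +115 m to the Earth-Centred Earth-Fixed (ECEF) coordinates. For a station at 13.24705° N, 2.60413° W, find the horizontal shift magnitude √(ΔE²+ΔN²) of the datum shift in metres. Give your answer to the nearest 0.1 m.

96.8 m

The local east axis at (φ, λ) is (−sin λ, cos λ, 0), so ΔE = −sin(-2.60413°)·584 + cos(-2.60413°)·68 = 94.46 m.
The local north axis is (−sin φ cos λ, −sin φ sin λ, cos φ), giving ΔN = -133.686 + 0.708 + 111.940 = -21.04 m.
Horizontal magnitude = √(ΔE² + ΔN²) = √(94.46² + (-21.04)²) = 96.78 m.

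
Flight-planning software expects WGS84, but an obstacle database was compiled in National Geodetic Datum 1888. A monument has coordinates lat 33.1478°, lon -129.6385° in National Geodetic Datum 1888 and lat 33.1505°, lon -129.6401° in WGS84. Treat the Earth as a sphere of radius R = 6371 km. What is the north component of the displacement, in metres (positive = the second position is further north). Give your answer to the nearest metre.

Δφ = 33.1505° − 33.1478° = +0.0027°; Δλ = -129.6401° − -129.6385° = -0.0016°.
1° along a meridian = πR/180 = 111195 m.
ΔN = Δφ × 111195 = 300.2 m; ΔE = Δλ × 111195 × cos(33.1478°) = -0.0016 × 111195 × 0.837263 = -149.0 m.

ΔN = 300 m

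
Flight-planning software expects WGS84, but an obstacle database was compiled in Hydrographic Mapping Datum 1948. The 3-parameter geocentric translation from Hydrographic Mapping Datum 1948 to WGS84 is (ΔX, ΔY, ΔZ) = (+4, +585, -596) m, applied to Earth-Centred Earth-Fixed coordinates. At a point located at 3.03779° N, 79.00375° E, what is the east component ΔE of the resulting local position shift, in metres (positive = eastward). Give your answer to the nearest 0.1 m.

The local east axis at (φ, λ) is (−sin λ, cos λ, 0), so ΔE = −sin(79.00375°)·4 + cos(79.00375°)·585 = 107.66 m.

ΔE = 107.7 m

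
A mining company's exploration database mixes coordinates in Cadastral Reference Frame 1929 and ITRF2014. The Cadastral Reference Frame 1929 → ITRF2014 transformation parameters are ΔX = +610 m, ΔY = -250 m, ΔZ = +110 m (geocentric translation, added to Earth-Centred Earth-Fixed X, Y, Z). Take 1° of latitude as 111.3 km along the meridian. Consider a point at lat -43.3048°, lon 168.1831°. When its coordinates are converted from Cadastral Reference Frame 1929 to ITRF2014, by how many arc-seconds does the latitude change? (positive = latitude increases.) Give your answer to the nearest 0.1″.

sin φ = -0.685879, cos φ = 0.727715, sin λ = 0.204785, cos λ = -0.978807.
North component: ΔN = −sin φ cos λ·ΔX − sin φ sin λ·ΔY + cos φ·ΔZ = −(-0.685879)(-0.978807)(610) − (-0.685879)(0.204785)(-250) + (0.727715)(110) = -364.59 m.
1° of latitude spans 111300 m, so Δφ = -364.59 / 111300 × 3600 = -11.793″.

Δφ = -11.8″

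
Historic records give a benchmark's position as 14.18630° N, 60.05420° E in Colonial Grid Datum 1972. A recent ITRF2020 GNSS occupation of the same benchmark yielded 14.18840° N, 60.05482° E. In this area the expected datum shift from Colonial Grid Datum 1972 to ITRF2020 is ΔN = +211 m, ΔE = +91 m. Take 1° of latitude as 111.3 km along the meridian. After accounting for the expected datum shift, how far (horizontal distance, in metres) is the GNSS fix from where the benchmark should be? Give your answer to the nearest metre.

33 m

Observed coordinate differences: Δφ = +0.00210°, Δλ = +0.00062°.
Converting to metres (1° lat = 111300 m, cos φ = 0.969504): observed ΔN = 233.7 m, observed ΔE = 66.9 m.
Subtracting the expected shift leaves a residual of 233.7 − (211) = 22.7 m north and 66.9 − (91) = -24.1 m east.
Residual distance = √(22.7² + (-24.1)²) = 33.1 m.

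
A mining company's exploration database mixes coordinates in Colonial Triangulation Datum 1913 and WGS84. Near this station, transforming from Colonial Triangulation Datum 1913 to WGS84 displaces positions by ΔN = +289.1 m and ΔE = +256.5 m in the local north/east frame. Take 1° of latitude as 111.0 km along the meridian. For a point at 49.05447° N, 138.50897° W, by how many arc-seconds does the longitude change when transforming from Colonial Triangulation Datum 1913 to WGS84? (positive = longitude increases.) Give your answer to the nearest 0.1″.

At latitude 49.05447°, cos φ = 0.655341.
1° of longitude at this latitude = 111.0 × cos φ = 72.74 km, so Δλ = 256.5 / 72742.9 = 0.0035261° = 12.694″.

Δλ = 12.7″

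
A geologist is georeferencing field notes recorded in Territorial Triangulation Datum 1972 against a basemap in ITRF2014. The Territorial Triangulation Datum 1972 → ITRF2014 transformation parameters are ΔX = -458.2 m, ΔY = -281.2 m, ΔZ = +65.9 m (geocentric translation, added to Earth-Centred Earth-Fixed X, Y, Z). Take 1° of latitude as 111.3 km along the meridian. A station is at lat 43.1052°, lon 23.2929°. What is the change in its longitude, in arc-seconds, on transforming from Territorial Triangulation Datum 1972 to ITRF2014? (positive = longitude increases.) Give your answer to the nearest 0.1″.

sin φ = 0.683340, cos φ = 0.730100, sin λ = 0.395432, cos λ = 0.918495.
East component: ΔE = −sin λ·ΔX + cos λ·ΔY = −(0.395432)(-458.2) + (0.918495)(-281.2) = -77.09 m.
1° of latitude spans 111300 m; at latitude φ, 1° of longitude spans that × cos φ = 81260.2 m, so Δλ = -77.09 / 81260.2 × 3600 = -3.415″.

Δλ = -3.4″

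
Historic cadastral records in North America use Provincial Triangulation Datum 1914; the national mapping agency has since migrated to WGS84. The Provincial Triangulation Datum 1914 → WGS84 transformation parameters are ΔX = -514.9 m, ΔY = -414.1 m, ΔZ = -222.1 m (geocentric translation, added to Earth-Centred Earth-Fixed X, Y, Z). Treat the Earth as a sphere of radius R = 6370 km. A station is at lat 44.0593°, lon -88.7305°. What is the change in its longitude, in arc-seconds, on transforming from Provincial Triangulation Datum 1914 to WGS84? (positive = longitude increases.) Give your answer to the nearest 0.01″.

Δλ = -23.61″

sin φ = 0.695403, cos φ = 0.718620, sin λ = -0.999755, cos λ = 0.022155.
East component: ΔE = −sin λ·ΔX + cos λ·ΔY = −(-0.999755)(-514.9) + (0.022155)(-414.1) = -523.95 m.
1° of latitude spans πR/180 = 111177 m; at latitude φ, 1° of longitude spans that × cos φ = 79894.4 m, so Δλ = -523.95 / 79894.4 × 3600 = -23.609″.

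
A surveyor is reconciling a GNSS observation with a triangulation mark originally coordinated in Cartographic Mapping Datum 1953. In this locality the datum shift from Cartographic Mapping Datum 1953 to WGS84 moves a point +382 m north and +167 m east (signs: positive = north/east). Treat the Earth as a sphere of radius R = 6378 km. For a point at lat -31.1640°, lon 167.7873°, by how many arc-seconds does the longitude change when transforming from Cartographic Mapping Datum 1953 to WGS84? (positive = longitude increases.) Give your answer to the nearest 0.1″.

At latitude -31.1640°, cos φ = 0.855690.
One radian of longitude at latitude φ spans R cos φ, so Δλ = ΔE / (R cos φ) = 167.0 / (6378000 × 0.855690) = 3.0600e-05 rad = 6.312″.

Δλ = 6.3″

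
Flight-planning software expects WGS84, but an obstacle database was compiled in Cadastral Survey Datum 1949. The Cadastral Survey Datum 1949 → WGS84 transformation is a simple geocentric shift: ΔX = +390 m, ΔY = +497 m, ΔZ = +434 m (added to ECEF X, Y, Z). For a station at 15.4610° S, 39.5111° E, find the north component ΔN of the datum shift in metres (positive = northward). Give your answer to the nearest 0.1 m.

At φ = -15.4610°, λ = 39.5111°: sin φ = -0.266582, cos φ = 0.963812, sin λ = 0.636228, cos λ = 0.771501.
ΔN = −sin φ cos λ·ΔX − sin φ sin λ·ΔY + cos φ·ΔZ = −(-0.266582)(0.771501)(390) − (-0.266582)(0.636228)(497) + (0.963812)(434) = 582.80 m.

ΔN = 582.8 m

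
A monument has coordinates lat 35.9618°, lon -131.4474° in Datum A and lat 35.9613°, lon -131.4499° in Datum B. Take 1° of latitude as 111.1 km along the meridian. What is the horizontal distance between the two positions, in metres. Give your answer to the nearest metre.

Δφ = 35.9613° − 35.9618° = -0.0005°; Δλ = -131.4499° − -131.4474° = -0.0025°.
ΔN = Δφ × 111100 = -55.5 m; ΔE = Δλ × 111100 × cos(35.9618°) = -0.0025 × 111100 × 0.809409 = -224.8 m.
Distance = √(ΔE² + ΔN²) = √((-224.8)² + (-55.5)²) = 231.6 m.

232 m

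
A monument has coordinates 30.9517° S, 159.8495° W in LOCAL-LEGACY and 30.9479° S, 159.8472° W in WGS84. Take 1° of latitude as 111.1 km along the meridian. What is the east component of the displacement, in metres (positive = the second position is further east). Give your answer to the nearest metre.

ΔE = 219 m

Δφ = -30.9479° − -30.9517° = +0.0038°; Δλ = -159.8472° − -159.8495° = +0.0023°.
ΔN = Δφ × 111100 = 422.2 m; ΔE = Δλ × 111100 × cos(-30.9517°) = +0.0023 × 111100 × 0.857601 = 219.1 m.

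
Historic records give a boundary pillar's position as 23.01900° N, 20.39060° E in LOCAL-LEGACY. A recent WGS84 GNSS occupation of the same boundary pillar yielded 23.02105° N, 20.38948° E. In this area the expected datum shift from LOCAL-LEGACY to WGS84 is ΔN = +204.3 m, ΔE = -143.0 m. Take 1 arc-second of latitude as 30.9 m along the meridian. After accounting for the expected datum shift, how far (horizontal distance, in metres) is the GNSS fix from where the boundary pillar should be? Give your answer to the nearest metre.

37 m

Observed coordinate differences: Δφ = +0.00205°, Δλ = -0.00112°.
Converting to metres (1° lat = 111240 m, cos φ = 0.920375): observed ΔN = 228.0 m, observed ΔE = -114.7 m.
Subtracting the expected shift leaves a residual of 228.0 − (204.3) = 23.7 m north and -114.7 − (-143.0) = 28.3 m east.
Residual distance = √(23.7² + 28.3²) = 37.0 m.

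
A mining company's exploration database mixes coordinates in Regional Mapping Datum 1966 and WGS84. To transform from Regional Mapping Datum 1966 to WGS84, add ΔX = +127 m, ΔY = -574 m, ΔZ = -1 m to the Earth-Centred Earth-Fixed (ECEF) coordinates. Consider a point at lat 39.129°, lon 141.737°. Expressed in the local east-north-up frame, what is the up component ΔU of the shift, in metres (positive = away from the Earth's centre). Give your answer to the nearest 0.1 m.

At φ = 39.129°, λ = 141.737°: sin φ = 0.631069, cos φ = 0.775727, sin λ = 0.619272, cos λ = -0.785176.
ΔU = cos φ cos λ·ΔX + cos φ sin λ·ΔY + sin φ·ΔZ = (0.775727)(-0.785176)(127) + (0.775727)(0.619272)(-574) + (0.631069)(-1) = -353.73 m.

ΔU = -353.7 m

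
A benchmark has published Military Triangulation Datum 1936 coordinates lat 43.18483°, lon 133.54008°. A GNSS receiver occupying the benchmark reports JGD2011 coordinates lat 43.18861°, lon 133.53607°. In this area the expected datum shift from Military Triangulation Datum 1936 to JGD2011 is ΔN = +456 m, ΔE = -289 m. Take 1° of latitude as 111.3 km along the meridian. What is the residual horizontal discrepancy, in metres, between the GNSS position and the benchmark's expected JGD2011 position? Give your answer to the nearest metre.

51 m

Observed coordinate differences: Δφ = +0.00378°, Δλ = -0.00401°.
Converting to metres (1° lat = 111300 m, cos φ = 0.729150): observed ΔN = 420.7 m, observed ΔE = -325.4 m.
Subtracting the expected shift leaves a residual of 420.7 − (456) = -35.3 m north and -325.4 − (-289) = -36.4 m east.
Residual distance = √((-35.3)² + (-36.4)²) = 50.7 m.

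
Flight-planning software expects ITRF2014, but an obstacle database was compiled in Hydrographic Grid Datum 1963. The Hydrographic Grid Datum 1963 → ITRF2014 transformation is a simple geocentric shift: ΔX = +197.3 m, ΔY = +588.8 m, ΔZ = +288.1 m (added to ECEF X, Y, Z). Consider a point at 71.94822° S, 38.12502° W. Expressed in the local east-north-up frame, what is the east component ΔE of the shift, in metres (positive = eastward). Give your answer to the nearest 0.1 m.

ΔE = 585.0 m

The local east axis at (φ, λ) is (−sin λ, cos λ, 0), so ΔE = −sin(-38.12502°)·197.3 + cos(-38.12502°)·588.8 = 585.00 m.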